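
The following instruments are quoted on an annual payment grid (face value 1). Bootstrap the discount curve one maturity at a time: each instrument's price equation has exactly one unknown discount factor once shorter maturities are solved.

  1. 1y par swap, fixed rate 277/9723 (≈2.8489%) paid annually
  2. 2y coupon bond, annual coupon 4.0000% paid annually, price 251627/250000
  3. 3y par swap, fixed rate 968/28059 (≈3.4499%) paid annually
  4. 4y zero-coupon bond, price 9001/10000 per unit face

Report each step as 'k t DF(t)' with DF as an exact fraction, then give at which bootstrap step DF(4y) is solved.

step 1 [1y] swap r/1=277/9723: DF=(1 − 277/9723·(0))/(1+277/9723) = 9723/10000 ≈ 0.972300
step 2 [2y] bond c/1=1/25: DF=(251627/250000 − 1/25·(0.972300))/(1+1/25) = 1163/1250 ≈ 0.930400
step 3 [3y] swap r/1=968/28059: DF=(1 − 968/28059·(0.972300+0.930400))/(1+968/28059) = 1129/1250 ≈ 0.903200
step 4 [4y] zero: DF = P = 9001/10000 ≈ 0.900100

1 1 9723/10000
2 2 1163/1250
3 3 1129/1250
4 4 9001/10000
DF(4y) is solved at step 4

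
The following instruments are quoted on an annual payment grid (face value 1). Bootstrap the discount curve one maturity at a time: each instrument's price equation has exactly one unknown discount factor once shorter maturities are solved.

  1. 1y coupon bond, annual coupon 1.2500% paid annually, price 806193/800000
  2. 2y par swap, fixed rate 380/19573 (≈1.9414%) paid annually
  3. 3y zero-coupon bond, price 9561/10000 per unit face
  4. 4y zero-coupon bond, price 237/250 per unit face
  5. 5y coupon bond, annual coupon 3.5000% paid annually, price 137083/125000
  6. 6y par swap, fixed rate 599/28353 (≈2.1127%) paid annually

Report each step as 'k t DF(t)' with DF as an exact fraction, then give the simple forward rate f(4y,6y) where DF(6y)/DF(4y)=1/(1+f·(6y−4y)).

1 1 9953/10000
2 2 481/500
3 3 9561/10000
4 4 237/250
5 5 929/1000
6 6 4401/5000
f(4y,6y) = ((237/250)/(4401/5000) − 1)/(2) = 113/2934 ≈ 3.8514%

step 1 [1y] bond c/1=1/80: DF=(806193/800000 − 1/80·(0))/(1+1/80) = 9953/10000 ≈ 0.995300
step 2 [2y] swap r/1=380/19573: DF=(1 − 380/19573·(0.995300))/(1+380/19573) = 481/500 ≈ 0.962000
step 3 [3y] zero: DF = P = 9561/10000 ≈ 0.956100
step 4 [4y] zero: DF = P = 237/250 ≈ 0.948000
step 5 [5y] bond c/1=7/200: DF=(137083/125000 − 7/200·(0.995300+0.962000+0.956100+0.948000))/(1+7/200) = 929/1000 ≈ 0.929000
step 6 [6y] swap r/1=599/28353: DF=(1 − 599/28353·(0.995300+0.962000+0.956100+0.948000+0.929000))/(1+599/28353) = 4401/5000 ≈ 0.880200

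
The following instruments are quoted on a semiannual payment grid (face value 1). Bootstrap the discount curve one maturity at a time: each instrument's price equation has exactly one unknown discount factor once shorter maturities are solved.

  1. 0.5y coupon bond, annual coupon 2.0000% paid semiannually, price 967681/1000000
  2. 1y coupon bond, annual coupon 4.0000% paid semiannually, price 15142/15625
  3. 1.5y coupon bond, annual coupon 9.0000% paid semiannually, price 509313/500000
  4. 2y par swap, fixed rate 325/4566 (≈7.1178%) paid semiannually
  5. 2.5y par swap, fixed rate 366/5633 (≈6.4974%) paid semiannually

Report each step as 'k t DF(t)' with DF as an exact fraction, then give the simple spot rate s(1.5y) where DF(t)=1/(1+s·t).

step 1 [0.5y] bond c/2=1/100: DF=(967681/1000000 − 1/100·(0))/(1+1/100) = 9581/10000 ≈ 0.958100
step 2 [1y] bond c/2=1/50: DF=(15142/15625 − 1/50·(0.958100))/(1+1/50) = 9313/10000 ≈ 0.931300
step 3 [1.5y] bond c/2=9/200: DF=(509313/500000 − 9/200·(0.958100+0.931300))/(1+9/200) = 4467/5000 ≈ 0.893400
step 4 [2y] swap r/2=325/9132: DF=(1 − 325/9132·(0.958100+0.931300+0.893400))/(1+325/9132) = 87/100 ≈ 0.870000
step 5 [2.5y] swap r/2=183/5633: DF=(1 − 183/5633·(0.958100+0.931300+0.893400+0.870000))/(1+183/5633) = 1067/1250 ≈ 0.853600

1 1/2 9581/10000
2 1 9313/10000
3 3/2 4467/5000
4 2 87/100
5 5/2 1067/1250
s(1.5y) = (1/(4467/5000) − 1)/(3/2) = 1066/13401 ≈ 7.9546%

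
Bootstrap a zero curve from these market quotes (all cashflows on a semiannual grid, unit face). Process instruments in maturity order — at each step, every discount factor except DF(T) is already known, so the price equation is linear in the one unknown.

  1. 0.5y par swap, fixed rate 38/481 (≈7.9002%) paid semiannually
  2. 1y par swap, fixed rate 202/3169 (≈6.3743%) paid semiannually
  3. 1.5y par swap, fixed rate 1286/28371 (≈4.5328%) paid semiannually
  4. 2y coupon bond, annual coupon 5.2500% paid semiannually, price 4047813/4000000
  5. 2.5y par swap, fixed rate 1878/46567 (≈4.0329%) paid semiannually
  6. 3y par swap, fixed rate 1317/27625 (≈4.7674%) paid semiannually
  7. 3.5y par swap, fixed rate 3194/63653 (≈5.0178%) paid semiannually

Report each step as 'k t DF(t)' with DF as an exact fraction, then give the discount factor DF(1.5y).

1 1/2 481/500
2 1 4697/5000
3 3/2 9357/10000
4 2 1827/2000
5 5/2 9061/10000
6 3 8683/10000
7 7/2 8403/10000
DF(1.5y) = 9357/10000 ≈ 0.935700

step 1 [0.5y] swap r/2=19/481: DF=(1 − 19/481·(0))/(1+19/481) = 481/500 ≈ 0.962000
step 2 [1y] swap r/2=101/3169: DF=(1 − 101/3169·(0.962000))/(1+101/3169) = 4697/5000 ≈ 0.939400
step 3 [1.5y] swap r/2=643/28371: DF=(1 − 643/28371·(0.962000+0.939400))/(1+643/28371) = 9357/10000 ≈ 0.935700
step 4 [2y] bond c/2=21/800: DF=(4047813/4000000 − 21/800·(0.962000+0.939400+0.935700))/(1+21/800) = 1827/2000 ≈ 0.913500
step 5 [2.5y] swap r/2=939/46567: DF=(1 − 939/46567·(0.962000+0.939400+0.935700+0.913500))/(1+939/46567) = 9061/10000 ≈ 0.906100
step 6 [3y] swap r/2=1317/55250: DF=(1 − 1317/55250·(0.962000+0.939400+0.935700+0.913500+0.906100))/(1+1317/55250) = 8683/10000 ≈ 0.868300
step 7 [3.5y] swap r/2=1597/63653: DF=(1 − 1597/63653·(0.962000+0.939400+0.935700+0.913500+0.906100+0.868300))/(1+1597/63653) = 8403/10000 ≈ 0.840300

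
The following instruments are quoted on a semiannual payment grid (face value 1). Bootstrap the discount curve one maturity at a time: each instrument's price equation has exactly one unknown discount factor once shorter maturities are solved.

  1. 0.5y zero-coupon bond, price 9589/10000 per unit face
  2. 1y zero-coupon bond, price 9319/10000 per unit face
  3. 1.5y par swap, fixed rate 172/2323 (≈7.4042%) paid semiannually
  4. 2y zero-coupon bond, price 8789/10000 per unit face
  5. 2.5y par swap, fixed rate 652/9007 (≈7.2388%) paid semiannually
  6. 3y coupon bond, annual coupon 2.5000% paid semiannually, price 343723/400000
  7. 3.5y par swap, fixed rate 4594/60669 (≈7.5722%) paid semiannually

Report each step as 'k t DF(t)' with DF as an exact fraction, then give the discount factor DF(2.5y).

1 1/2 9589/10000
2 1 9319/10000
3 3/2 1121/1250
4 2 8789/10000
5 5/2 837/1000
6 3 7931/10000
7 7/2 7703/10000
DF(2.5y) = 837/1000 ≈ 0.837000

step 1 [0.5y] zero: DF = P = 9589/10000 ≈ 0.958900
step 2 [1y] zero: DF = P = 9319/10000 ≈ 0.931900
step 3 [1.5y] swap r/2=86/2323: DF=(1 − 86/2323·(0.958900+0.931900))/(1+86/2323) = 1121/1250 ≈ 0.896800
step 4 [2y] zero: DF = P = 8789/10000 ≈ 0.878900
step 5 [2.5y] swap r/2=326/9007: DF=(1 − 326/9007·(0.958900+0.931900+0.896800+0.878900))/(1+326/9007) = 837/1000 ≈ 0.837000
step 6 [3y] bond c/2=1/80: DF=(343723/400000 − 1/80·(0.958900+0.931900+0.896800+0.878900+0.837000))/(1+1/80) = 7931/10000 ≈ 0.793100
step 7 [3.5y] swap r/2=2297/60669: DF=(1 − 2297/60669·(0.958900+0.931900+0.896800+0.878900+0.837000+0.793100))/(1+2297/60669) = 7703/10000 ≈ 0.770300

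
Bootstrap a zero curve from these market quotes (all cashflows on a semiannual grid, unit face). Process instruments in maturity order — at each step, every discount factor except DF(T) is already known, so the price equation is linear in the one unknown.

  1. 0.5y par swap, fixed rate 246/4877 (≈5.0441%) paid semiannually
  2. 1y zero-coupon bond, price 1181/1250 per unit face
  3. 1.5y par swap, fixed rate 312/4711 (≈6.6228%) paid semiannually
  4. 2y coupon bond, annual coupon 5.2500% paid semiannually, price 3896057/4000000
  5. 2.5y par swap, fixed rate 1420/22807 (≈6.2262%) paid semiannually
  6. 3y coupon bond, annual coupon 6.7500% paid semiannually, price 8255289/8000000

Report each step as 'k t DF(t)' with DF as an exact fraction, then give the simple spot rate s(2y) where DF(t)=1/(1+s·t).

step 1 [0.5y] swap r/2=123/4877: DF=(1 − 123/4877·(0))/(1+123/4877) = 4877/5000 ≈ 0.975400
step 2 [1y] zero: DF = P = 1181/1250 ≈ 0.944800
step 3 [1.5y] swap r/2=156/4711: DF=(1 − 156/4711·(0.975400+0.944800))/(1+156/4711) = 1133/1250 ≈ 0.906400
step 4 [2y] bond c/2=21/800: DF=(3896057/4000000 − 21/800·(0.975400+0.944800+0.906400))/(1+21/800) = 548/625 ≈ 0.876800
step 5 [2.5y] swap r/2=710/22807: DF=(1 − 710/22807·(0.975400+0.944800+0.906400+0.876800))/(1+710/22807) = 429/500 ≈ 0.858000
step 6 [3y] bond c/2=27/800: DF=(8255289/8000000 − 27/800·(0.975400+0.944800+0.906400+0.876800+0.858000))/(1+27/800) = 8493/10000 ≈ 0.849300

1 1/2 4877/5000
2 1 1181/1250
3 3/2 1133/1250
4 2 548/625
5 5/2 429/500
6 3 8493/10000
s(2y) = (1/(548/625) − 1)/(2) = 77/1096 ≈ 7.0255%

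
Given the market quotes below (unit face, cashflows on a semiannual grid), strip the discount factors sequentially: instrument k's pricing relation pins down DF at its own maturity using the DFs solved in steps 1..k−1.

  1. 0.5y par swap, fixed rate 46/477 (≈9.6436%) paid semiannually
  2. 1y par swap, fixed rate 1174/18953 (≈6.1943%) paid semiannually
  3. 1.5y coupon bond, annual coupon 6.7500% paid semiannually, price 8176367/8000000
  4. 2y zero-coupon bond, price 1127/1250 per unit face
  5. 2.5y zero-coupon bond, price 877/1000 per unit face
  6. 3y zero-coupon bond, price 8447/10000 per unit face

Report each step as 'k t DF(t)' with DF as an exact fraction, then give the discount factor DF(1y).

step 1 [0.5y] swap r/2=23/477: DF=(1 − 23/477·(0))/(1+23/477) = 477/500 ≈ 0.954000
step 2 [1y] swap r/2=587/18953: DF=(1 − 587/18953·(0.954000))/(1+587/18953) = 9413/10000 ≈ 0.941300
step 3 [1.5y] bond c/2=27/800: DF=(8176367/8000000 − 27/800·(0.954000+0.941300))/(1+27/800) = 2317/2500 ≈ 0.926800
step 4 [2y] zero: DF = P = 1127/1250 ≈ 0.901600
step 5 [2.5y] zero: DF = P = 877/1000 ≈ 0.877000
step 6 [3y] zero: DF = P = 8447/10000 ≈ 0.844700

1 1/2 477/500
2 1 9413/10000
3 3/2 2317/2500
4 2 1127/1250
5 5/2 877/1000
6 3 8447/10000
DF(1y) = 9413/10000 ≈ 0.941300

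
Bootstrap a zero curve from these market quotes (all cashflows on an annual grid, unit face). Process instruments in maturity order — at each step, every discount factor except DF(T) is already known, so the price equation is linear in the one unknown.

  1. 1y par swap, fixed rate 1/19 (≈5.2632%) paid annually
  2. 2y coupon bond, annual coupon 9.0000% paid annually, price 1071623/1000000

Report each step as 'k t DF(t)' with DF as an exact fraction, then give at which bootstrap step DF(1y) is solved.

1 1 19/20
2 2 9047/10000
DF(1y) is solved at step 1

step 1 [1y] swap r/1=1/19: DF=(1 − 1/19·(0))/(1+1/19) = 19/20 ≈ 0.950000
step 2 [2y] bond c/1=9/100: DF=(1071623/1000000 − 9/100·(0.950000))/(1+9/100) = 9047/10000 ≈ 0.904700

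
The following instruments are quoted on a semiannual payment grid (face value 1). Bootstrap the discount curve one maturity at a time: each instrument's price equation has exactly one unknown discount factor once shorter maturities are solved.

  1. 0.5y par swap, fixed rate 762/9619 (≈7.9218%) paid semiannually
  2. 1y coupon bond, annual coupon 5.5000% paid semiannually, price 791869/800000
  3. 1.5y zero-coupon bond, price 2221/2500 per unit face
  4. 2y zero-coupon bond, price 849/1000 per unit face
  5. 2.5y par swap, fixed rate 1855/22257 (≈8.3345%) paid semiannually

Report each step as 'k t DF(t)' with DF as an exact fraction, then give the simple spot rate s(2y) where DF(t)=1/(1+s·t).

step 1 [0.5y] swap r/2=381/9619: DF=(1 − 381/9619·(0))/(1+381/9619) = 9619/10000 ≈ 0.961900
step 2 [1y] bond c/2=11/400: DF=(791869/800000 − 11/400·(0.961900))/(1+11/400) = 586/625 ≈ 0.937600
step 3 [1.5y] zero: DF = P = 2221/2500 ≈ 0.888400
step 4 [2y] zero: DF = P = 849/1000 ≈ 0.849000
step 5 [2.5y] swap r/2=1855/44514: DF=(1 − 1855/44514·(0.961900+0.937600+0.888400+0.849000))/(1+1855/44514) = 1629/2000 ≈ 0.814500

1 1/2 9619/10000
2 1 586/625
3 3/2 2221/2500
4 2 849/1000
5 5/2 1629/2000
s(2y) = (1/(849/1000) − 1)/(2) = 151/1698 ≈ 8.8928%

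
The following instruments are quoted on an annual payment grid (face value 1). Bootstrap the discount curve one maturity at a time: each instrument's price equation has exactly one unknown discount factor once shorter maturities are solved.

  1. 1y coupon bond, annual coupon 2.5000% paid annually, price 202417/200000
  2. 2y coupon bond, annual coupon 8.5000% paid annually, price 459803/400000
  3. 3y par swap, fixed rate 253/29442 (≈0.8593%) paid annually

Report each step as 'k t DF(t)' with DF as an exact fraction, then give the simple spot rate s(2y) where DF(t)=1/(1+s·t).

1 1 4937/5000
2 2 9821/10000
3 3 9747/10000
s(2y) = (1/(9821/10000) − 1)/(2) = 179/19642 ≈ 0.9113%

step 1 [1y] bond c/1=1/40: DF=(202417/200000 − 1/40·(0))/(1+1/40) = 4937/5000 ≈ 0.987400
step 2 [2y] bond c/1=17/200: DF=(459803/400000 − 17/200·(0.987400))/(1+17/200) = 9821/10000 ≈ 0.982100
step 3 [3y] swap r/1=253/29442: DF=(1 − 253/29442·(0.987400+0.982100))/(1+253/29442) = 9747/10000 ≈ 0.974700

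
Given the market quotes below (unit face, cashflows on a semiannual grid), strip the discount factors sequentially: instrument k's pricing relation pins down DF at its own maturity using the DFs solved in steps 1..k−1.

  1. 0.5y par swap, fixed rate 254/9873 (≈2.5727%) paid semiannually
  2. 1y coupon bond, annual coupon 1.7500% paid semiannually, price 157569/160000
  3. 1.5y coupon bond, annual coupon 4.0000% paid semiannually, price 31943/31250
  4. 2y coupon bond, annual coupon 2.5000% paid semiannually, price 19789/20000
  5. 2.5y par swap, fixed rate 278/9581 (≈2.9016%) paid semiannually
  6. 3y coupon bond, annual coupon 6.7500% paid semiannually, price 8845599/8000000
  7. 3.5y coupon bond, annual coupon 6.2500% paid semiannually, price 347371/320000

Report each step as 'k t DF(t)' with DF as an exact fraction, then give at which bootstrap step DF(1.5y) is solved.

step 1 [0.5y] swap r/2=127/9873: DF=(1 − 127/9873·(0))/(1+127/9873) = 9873/10000 ≈ 0.987300
step 2 [1y] bond c/2=7/800: DF=(157569/160000 − 7/800·(0.987300))/(1+7/800) = 9677/10000 ≈ 0.967700
step 3 [1.5y] bond c/2=1/50: DF=(31943/31250 − 1/50·(0.987300+0.967700))/(1+1/50) = 4819/5000 ≈ 0.963800
step 4 [2y] bond c/2=1/80: DF=(19789/20000 − 1/80·(0.987300+0.967700+0.963800))/(1+1/80) = 2353/2500 ≈ 0.941200
step 5 [2.5y] swap r/2=139/9581: DF=(1 − 139/9581·(0.987300+0.967700+0.963800+0.941200))/(1+139/9581) = 1861/2000 ≈ 0.930500
step 6 [3y] bond c/2=27/800: DF=(8845599/8000000 − 27/800·(0.987300+0.967700+0.963800+0.941200+0.930500))/(1+27/800) = 2283/2500 ≈ 0.913200
step 7 [3.5y] bond c/2=1/32: DF=(347371/320000 − 1/32·(0.987300+0.967700+0.963800+0.941200+0.930500+0.913200))/(1+1/32) = 4399/5000 ≈ 0.879800

1 1/2 9873/10000
2 1 9677/10000
3 3/2 4819/5000
4 2 2353/2500
5 5/2 1861/2000
6 3 2283/2500
7 7/2 4399/5000
DF(1.5y) is solved at step 3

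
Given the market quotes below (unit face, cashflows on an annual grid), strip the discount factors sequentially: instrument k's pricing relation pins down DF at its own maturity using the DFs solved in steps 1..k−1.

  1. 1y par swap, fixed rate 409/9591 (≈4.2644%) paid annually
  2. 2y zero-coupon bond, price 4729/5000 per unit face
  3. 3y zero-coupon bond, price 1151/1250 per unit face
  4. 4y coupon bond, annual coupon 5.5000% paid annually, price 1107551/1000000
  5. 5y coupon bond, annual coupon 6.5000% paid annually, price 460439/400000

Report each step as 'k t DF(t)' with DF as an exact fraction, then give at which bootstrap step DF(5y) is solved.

step 1 [1y] swap r/1=409/9591: DF=(1 − 409/9591·(0))/(1+409/9591) = 9591/10000 ≈ 0.959100
step 2 [2y] zero: DF = P = 4729/5000 ≈ 0.945800
step 3 [3y] zero: DF = P = 1151/1250 ≈ 0.920800
step 4 [4y] bond c/1=11/200: DF=(1107551/1000000 − 11/200·(0.959100+0.945800+0.920800))/(1+11/200) = 361/400 ≈ 0.902500
step 5 [5y] bond c/1=13/200: DF=(460439/400000 − 13/200·(0.959100+0.945800+0.920800+0.902500))/(1+13/200) = 8533/10000 ≈ 0.853300

1 1 9591/10000
2 2 4729/5000
3 3 1151/1250
4 4 361/400
5 5 8533/10000
DF(5y) is solved at step 5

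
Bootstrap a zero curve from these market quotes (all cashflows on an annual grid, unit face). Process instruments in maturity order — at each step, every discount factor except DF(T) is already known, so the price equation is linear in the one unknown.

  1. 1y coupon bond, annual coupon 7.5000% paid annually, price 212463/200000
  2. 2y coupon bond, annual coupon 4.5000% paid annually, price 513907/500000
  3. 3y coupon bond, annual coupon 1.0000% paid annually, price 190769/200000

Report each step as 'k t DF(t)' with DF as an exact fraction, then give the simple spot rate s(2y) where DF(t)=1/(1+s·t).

step 1 [1y] bond c/1=3/40: DF=(212463/200000 − 3/40·(0))/(1+3/40) = 4941/5000 ≈ 0.988200
step 2 [2y] bond c/1=9/200: DF=(513907/500000 − 9/200·(0.988200))/(1+9/200) = 941/1000 ≈ 0.941000
step 3 [3y] bond c/1=1/100: DF=(190769/200000 − 1/100·(0.988200+0.941000))/(1+1/100) = 9253/10000 ≈ 0.925300

1 1 4941/5000
2 2 941/1000
3 3 9253/10000
s(2y) = (1/(941/1000) − 1)/(2) = 59/1882 ≈ 3.1350%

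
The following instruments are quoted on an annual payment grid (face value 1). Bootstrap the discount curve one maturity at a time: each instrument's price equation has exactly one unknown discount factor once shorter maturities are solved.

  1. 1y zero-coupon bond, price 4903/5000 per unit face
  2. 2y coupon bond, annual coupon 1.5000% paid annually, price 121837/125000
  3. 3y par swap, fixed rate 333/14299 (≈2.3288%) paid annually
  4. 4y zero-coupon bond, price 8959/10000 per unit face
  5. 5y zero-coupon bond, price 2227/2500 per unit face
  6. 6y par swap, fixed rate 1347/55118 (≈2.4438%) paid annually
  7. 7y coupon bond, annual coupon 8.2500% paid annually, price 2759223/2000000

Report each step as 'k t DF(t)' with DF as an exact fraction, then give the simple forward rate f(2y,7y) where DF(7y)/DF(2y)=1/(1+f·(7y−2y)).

1 1 4903/5000
2 2 4729/5000
3 3 4667/5000
4 4 8959/10000
5 5 2227/2500
6 6 8653/10000
7 7 534/625
f(2y,7y) = ((4729/5000)/(534/625) − 1)/(5) = 457/21360 ≈ 2.1395%

step 1 [1y] zero: DF = P = 4903/5000 ≈ 0.980600
step 2 [2y] bond c/1=3/200: DF=(121837/125000 − 3/200·(0.980600))/(1+3/200) = 4729/5000 ≈ 0.945800
step 3 [3y] swap r/1=333/14299: DF=(1 − 333/14299·(0.980600+0.945800))/(1+333/14299) = 4667/5000 ≈ 0.933400
step 4 [4y] zero: DF = P = 8959/10000 ≈ 0.895900
step 5 [5y] zero: DF = P = 2227/2500 ≈ 0.890800
step 6 [6y] swap r/1=1347/55118: DF=(1 − 1347/55118·(0.980600+0.945800+0.933400+0.895900+0.890800))/(1+1347/55118) = 8653/10000 ≈ 0.865300
step 7 [7y] bond c/1=33/400: DF=(2759223/2000000 − 33/400·(0.980600+0.945800+0.933400+0.895900+0.890800+0.865300))/(1+33/400) = 534/625 ≈ 0.854400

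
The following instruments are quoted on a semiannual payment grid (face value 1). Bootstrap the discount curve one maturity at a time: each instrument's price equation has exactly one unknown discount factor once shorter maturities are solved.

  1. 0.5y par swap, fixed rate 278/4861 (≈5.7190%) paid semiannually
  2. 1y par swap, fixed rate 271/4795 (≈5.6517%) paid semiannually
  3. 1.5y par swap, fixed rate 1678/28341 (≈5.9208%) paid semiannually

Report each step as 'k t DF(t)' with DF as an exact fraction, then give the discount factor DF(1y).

step 1 [0.5y] swap r/2=139/4861: DF=(1 − 139/4861·(0))/(1+139/4861) = 4861/5000 ≈ 0.972200
step 2 [1y] swap r/2=271/9590: DF=(1 − 271/9590·(0.972200))/(1+271/9590) = 4729/5000 ≈ 0.945800
step 3 [1.5y] swap r/2=839/28341: DF=(1 − 839/28341·(0.972200+0.945800))/(1+839/28341) = 9161/10000 ≈ 0.916100

1 1/2 4861/5000
2 1 4729/5000
3 3/2 9161/10000
DF(1y) = 4729/5000 ≈ 0.945800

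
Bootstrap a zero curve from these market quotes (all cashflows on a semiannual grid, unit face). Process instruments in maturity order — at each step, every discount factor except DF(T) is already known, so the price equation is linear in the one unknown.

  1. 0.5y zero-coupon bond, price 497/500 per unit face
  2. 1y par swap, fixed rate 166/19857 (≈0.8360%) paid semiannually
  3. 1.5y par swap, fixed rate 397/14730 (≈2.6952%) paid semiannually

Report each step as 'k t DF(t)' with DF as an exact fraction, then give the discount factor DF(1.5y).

step 1 [0.5y] zero: DF = P = 497/500 ≈ 0.994000
step 2 [1y] swap r/2=83/19857: DF=(1 − 83/19857·(0.994000))/(1+83/19857) = 9917/10000 ≈ 0.991700
step 3 [1.5y] swap r/2=397/29460: DF=(1 − 397/29460·(0.994000+0.991700))/(1+397/29460) = 9603/10000 ≈ 0.960300

1 1/2 497/500
2 1 9917/10000
3 3/2 9603/10000
DF(1.5y) = 9603/10000 ≈ 0.960300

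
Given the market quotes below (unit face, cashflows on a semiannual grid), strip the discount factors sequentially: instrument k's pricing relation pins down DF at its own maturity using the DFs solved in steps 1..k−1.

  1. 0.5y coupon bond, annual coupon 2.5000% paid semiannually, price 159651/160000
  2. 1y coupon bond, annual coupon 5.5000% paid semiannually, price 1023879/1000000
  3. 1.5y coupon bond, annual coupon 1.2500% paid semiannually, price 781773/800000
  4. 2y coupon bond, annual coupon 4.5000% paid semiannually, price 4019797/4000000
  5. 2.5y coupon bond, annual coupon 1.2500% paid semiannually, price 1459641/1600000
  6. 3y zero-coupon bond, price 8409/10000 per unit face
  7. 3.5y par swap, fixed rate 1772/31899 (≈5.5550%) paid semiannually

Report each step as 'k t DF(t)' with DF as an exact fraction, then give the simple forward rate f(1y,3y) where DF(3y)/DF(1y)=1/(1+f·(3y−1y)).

step 1 [0.5y] bond c/2=1/80: DF=(159651/160000 − 1/80·(0))/(1+1/80) = 1971/2000 ≈ 0.985500
step 2 [1y] bond c/2=11/400: DF=(1023879/1000000 − 11/400·(0.985500))/(1+11/400) = 9701/10000 ≈ 0.970100
step 3 [1.5y] bond c/2=1/160: DF=(781773/800000 − 1/160·(0.985500+0.970100))/(1+1/160) = 959/1000 ≈ 0.959000
step 4 [2y] bond c/2=9/400: DF=(4019797/4000000 − 9/400·(0.985500+0.970100+0.959000))/(1+9/400) = 9187/10000 ≈ 0.918700
step 5 [2.5y] bond c/2=1/160: DF=(1459641/1600000 − 1/160·(0.985500+0.970100+0.959000+0.918700))/(1+1/160) = 2207/2500 ≈ 0.882800
step 6 [3y] zero: DF = P = 8409/10000 ≈ 0.840900
step 7 [3.5y] swap r/2=886/31899: DF=(1 − 886/31899·(0.985500+0.970100+0.959000+0.918700+0.882800+0.840900))/(1+886/31899) = 2057/2500 ≈ 0.822800

1 1/2 1971/2000
2 1 9701/10000
3 3/2 959/1000
4 2 9187/10000
5 5/2 2207/2500
6 3 8409/10000
7 7/2 2057/2500
f(1y,3y) = ((9701/10000)/(8409/10000) − 1)/(2) = 646/8409 ≈ 7.6822%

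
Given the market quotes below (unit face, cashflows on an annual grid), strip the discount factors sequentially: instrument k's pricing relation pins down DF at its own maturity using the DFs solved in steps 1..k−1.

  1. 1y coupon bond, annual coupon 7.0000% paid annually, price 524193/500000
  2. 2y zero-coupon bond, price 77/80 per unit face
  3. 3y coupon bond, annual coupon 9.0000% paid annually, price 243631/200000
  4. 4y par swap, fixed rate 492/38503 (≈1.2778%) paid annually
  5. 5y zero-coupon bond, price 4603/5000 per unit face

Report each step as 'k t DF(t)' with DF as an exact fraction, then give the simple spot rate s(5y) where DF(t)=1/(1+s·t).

1 1 4899/5000
2 2 77/80
3 3 2393/2500
4 4 2377/2500
5 5 4603/5000
s(5y) = (1/(4603/5000) − 1)/(5) = 397/23015 ≈ 1.7250%

step 1 [1y] bond c/1=7/100: DF=(524193/500000 − 7/100·(0))/(1+7/100) = 4899/5000 ≈ 0.979800
step 2 [2y] zero: DF = P = 77/80 ≈ 0.962500
step 3 [3y] bond c/1=9/100: DF=(243631/200000 − 9/100·(0.979800+0.962500))/(1+9/100) = 2393/2500 ≈ 0.957200
step 4 [4y] swap r/1=492/38503: DF=(1 − 492/38503·(0.979800+0.962500+0.957200))/(1+492/38503) = 2377/2500 ≈ 0.950800
step 5 [5y] zero: DF = P = 4603/5000 ≈ 0.920600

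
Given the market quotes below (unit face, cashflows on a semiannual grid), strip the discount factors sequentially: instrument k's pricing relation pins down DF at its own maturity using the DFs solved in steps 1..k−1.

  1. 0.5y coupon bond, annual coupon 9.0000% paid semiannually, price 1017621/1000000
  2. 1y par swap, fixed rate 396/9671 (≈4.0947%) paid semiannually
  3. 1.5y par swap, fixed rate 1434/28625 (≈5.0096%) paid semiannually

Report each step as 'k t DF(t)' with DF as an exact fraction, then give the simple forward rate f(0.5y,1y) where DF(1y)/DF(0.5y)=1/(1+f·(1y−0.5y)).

1 1/2 4869/5000
2 1 2401/2500
3 3/2 9283/10000
f(0.5y,1y) = ((4869/5000)/(2401/2500) − 1)/(1/2) = 67/2401 ≈ 2.7905%

step 1 [0.5y] bond c/2=9/200: DF=(1017621/1000000 − 9/200·(0))/(1+9/200) = 4869/5000 ≈ 0.973800
step 2 [1y] swap r/2=198/9671: DF=(1 − 198/9671·(0.973800))/(1+198/9671) = 2401/2500 ≈ 0.960400
step 3 [1.5y] swap r/2=717/28625: DF=(1 − 717/28625·(0.973800+0.960400))/(1+717/28625) = 9283/10000 ≈ 0.928300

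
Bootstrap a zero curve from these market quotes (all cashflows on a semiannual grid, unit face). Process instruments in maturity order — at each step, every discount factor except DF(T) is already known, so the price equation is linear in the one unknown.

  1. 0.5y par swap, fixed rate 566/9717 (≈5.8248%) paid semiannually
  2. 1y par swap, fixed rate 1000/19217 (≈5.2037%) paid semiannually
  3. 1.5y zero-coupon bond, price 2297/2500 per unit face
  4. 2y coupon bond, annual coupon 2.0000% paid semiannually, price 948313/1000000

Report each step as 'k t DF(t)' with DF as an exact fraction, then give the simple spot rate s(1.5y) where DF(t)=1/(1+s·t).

1 1/2 9717/10000
2 1 19/20
3 3/2 2297/2500
4 2 2277/2500
s(1.5y) = (1/(2297/2500) − 1)/(3/2) = 406/6891 ≈ 5.8917%

step 1 [0.5y] swap r/2=283/9717: DF=(1 − 283/9717·(0))/(1+283/9717) = 9717/10000 ≈ 0.971700
step 2 [1y] swap r/2=500/19217: DF=(1 − 500/19217·(0.971700))/(1+500/19217) = 19/20 ≈ 0.950000
step 3 [1.5y] zero: DF = P = 2297/2500 ≈ 0.918800
step 4 [2y] bond c/2=1/100: DF=(948313/1000000 − 1/100·(0.971700+0.950000+0.918800))/(1+1/100) = 2277/2500 ≈ 0.910800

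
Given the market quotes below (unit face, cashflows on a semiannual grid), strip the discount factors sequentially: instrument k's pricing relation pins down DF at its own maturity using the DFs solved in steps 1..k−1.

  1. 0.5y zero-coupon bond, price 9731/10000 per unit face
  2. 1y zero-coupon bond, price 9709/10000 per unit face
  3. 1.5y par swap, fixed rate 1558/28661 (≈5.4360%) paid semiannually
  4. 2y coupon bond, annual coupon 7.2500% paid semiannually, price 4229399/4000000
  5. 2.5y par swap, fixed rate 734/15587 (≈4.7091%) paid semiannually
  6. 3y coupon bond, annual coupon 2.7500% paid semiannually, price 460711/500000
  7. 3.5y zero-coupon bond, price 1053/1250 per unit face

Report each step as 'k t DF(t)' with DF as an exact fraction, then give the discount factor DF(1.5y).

1 1/2 9731/10000
2 1 9709/10000
3 3/2 9221/10000
4 2 9201/10000
5 5/2 8899/10000
6 3 1691/2000
7 7/2 1053/1250
DF(1.5y) = 9221/10000 ≈ 0.922100

step 1 [0.5y] zero: DF = P = 9731/10000 ≈ 0.973100
step 2 [1y] zero: DF = P = 9709/10000 ≈ 0.970900
step 3 [1.5y] swap r/2=779/28661: DF=(1 − 779/28661·(0.973100+0.970900))/(1+779/28661) = 9221/10000 ≈ 0.922100
step 4 [2y] bond c/2=29/800: DF=(4229399/4000000 − 29/800·(0.973100+0.970900+0.922100))/(1+29/800) = 9201/10000 ≈ 0.920100
step 5 [2.5y] swap r/2=367/15587: DF=(1 − 367/15587·(0.973100+0.970900+0.922100+0.920100))/(1+367/15587) = 8899/10000 ≈ 0.889900
step 6 [3y] bond c/2=11/800: DF=(460711/500000 − 11/800·(0.973100+0.970900+0.922100+0.920100+0.889900))/(1+11/800) = 1691/2000 ≈ 0.845500
step 7 [3.5y] zero: DF = P = 1053/1250 ≈ 0.842400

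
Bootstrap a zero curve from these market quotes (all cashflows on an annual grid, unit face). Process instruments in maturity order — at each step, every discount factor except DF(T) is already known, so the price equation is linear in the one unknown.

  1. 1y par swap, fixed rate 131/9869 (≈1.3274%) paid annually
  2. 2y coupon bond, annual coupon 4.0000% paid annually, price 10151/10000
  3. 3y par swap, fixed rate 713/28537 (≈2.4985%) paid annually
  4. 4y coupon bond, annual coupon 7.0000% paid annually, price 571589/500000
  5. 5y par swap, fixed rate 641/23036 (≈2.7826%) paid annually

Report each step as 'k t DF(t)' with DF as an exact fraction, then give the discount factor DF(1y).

step 1 [1y] swap r/1=131/9869: DF=(1 − 131/9869·(0))/(1+131/9869) = 9869/10000 ≈ 0.986900
step 2 [2y] bond c/1=1/25: DF=(10151/10000 − 1/25·(0.986900))/(1+1/25) = 9381/10000 ≈ 0.938100
step 3 [3y] swap r/1=713/28537: DF=(1 − 713/28537·(0.986900+0.938100))/(1+713/28537) = 9287/10000 ≈ 0.928700
step 4 [4y] bond c/1=7/100: DF=(571589/500000 − 7/100·(0.986900+0.938100+0.928700))/(1+7/100) = 8817/10000 ≈ 0.881700
step 5 [5y] swap r/1=641/23036: DF=(1 − 641/23036·(0.986900+0.938100+0.928700+0.881700))/(1+641/23036) = 4359/5000 ≈ 0.871800

1 1 9869/10000
2 2 9381/10000
3 3 9287/10000
4 4 8817/10000
5 5 4359/5000
DF(1y) = 9869/10000 ≈ 0.986900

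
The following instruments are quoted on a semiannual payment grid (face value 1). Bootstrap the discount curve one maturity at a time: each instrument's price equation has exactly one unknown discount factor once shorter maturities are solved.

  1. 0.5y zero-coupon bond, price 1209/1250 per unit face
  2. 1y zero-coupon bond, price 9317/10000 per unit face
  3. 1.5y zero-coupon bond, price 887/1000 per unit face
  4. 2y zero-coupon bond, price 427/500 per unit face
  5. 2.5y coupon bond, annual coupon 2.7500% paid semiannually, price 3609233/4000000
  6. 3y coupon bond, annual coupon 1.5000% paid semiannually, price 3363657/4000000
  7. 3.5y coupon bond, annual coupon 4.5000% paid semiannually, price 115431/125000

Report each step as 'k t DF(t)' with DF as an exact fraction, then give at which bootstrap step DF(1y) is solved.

1 1/2 1209/1250
2 1 9317/10000
3 3/2 887/1000
4 2 427/500
5 5/2 8407/10000
6 3 8013/10000
7 7/2 7869/10000
DF(1y) is solved at step 2

step 1 [0.5y] zero: DF = P = 1209/1250 ≈ 0.967200
step 2 [1y] zero: DF = P = 9317/10000 ≈ 0.931700
step 3 [1.5y] zero: DF = P = 887/1000 ≈ 0.887000
step 4 [2y] zero: DF = P = 427/500 ≈ 0.854000
step 5 [2.5y] bond c/2=11/800: DF=(3609233/4000000 − 11/800·(0.967200+0.931700+0.887000+0.854000))/(1+11/800) = 8407/10000 ≈ 0.840700
step 6 [3y] bond c/2=3/400: DF=(3363657/4000000 − 3/400·(0.967200+0.931700+0.887000+0.854000+0.840700))/(1+3/400) = 8013/10000 ≈ 0.801300
step 7 [3.5y] bond c/2=9/400: DF=(115431/125000 − 9/400·(0.967200+0.931700+0.887000+0.854000+0.840700+0.801300))/(1+9/400) = 7869/10000 ≈ 0.786900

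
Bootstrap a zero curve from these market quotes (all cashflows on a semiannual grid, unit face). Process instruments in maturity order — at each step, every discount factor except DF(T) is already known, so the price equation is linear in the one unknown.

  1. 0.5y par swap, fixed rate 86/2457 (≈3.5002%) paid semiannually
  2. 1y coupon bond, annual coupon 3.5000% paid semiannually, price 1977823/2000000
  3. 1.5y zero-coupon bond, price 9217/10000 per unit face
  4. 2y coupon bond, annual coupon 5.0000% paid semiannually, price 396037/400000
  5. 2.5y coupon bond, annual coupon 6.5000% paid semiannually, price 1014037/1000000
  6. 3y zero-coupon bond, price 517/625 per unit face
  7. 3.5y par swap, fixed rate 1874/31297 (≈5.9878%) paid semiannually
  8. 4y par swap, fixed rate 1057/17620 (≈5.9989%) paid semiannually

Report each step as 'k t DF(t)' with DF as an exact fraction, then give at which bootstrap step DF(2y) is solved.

1 1/2 2457/2500
2 1 191/200
3 3/2 9217/10000
4 2 4481/5000
5 5/2 8639/10000
6 3 517/625
7 7/2 4063/5000
8 4 3943/5000
DF(2y) is solved at step 4

step 1 [0.5y] swap r/2=43/2457: DF=(1 − 43/2457·(0))/(1+43/2457) = 2457/2500 ≈ 0.982800
step 2 [1y] bond c/2=7/400: DF=(1977823/2000000 − 7/400·(0.982800))/(1+7/400) = 191/200 ≈ 0.955000
step 3 [1.5y] zero: DF = P = 9217/10000 ≈ 0.921700
step 4 [2y] bond c/2=1/40: DF=(396037/400000 − 1/40·(0.982800+0.955000+0.921700))/(1+1/40) = 4481/5000 ≈ 0.896200
step 5 [2.5y] bond c/2=13/400: DF=(1014037/1000000 − 13/400·(0.982800+0.955000+0.921700+0.896200))/(1+13/400) = 8639/10000 ≈ 0.863900
step 6 [3y] zero: DF = P = 517/625 ≈ 0.827200
step 7 [3.5y] swap r/2=937/31297: DF=(1 − 937/31297·(0.982800+0.955000+0.921700+0.896200+0.863900+0.827200))/(1+937/31297) = 4063/5000 ≈ 0.812600
step 8 [4y] swap r/2=1057/35240: DF=(1 − 1057/35240·(0.982800+0.955000+0.921700+0.896200+0.863900+0.827200+0.812600))/(1+1057/35240) = 3943/5000 ≈ 0.788600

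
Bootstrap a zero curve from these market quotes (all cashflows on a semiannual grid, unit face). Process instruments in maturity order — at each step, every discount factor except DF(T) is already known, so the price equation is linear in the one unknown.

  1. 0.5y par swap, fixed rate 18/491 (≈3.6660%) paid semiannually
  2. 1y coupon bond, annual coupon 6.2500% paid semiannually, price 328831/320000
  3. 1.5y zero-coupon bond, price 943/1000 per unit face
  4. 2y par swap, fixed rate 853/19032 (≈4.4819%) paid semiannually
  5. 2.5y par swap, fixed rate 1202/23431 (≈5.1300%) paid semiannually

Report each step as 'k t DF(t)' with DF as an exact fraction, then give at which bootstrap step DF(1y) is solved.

1 1/2 491/500
2 1 9667/10000
3 3/2 943/1000
4 2 9147/10000
5 5/2 4399/5000
DF(1y) is solved at step 2

step 1 [0.5y] swap r/2=9/491: DF=(1 − 9/491·(0))/(1+9/491) = 491/500 ≈ 0.982000
step 2 [1y] bond c/2=1/32: DF=(328831/320000 − 1/32·(0.982000))/(1+1/32) = 9667/10000 ≈ 0.966700
step 3 [1.5y] zero: DF = P = 943/1000 ≈ 0.943000
step 4 [2y] swap r/2=853/38064: DF=(1 − 853/38064·(0.982000+0.966700+0.943000))/(1+853/38064) = 9147/10000 ≈ 0.914700
step 5 [2.5y] swap r/2=601/23431: DF=(1 − 601/23431·(0.982000+0.966700+0.943000+0.914700))/(1+601/23431) = 4399/5000 ≈ 0.879800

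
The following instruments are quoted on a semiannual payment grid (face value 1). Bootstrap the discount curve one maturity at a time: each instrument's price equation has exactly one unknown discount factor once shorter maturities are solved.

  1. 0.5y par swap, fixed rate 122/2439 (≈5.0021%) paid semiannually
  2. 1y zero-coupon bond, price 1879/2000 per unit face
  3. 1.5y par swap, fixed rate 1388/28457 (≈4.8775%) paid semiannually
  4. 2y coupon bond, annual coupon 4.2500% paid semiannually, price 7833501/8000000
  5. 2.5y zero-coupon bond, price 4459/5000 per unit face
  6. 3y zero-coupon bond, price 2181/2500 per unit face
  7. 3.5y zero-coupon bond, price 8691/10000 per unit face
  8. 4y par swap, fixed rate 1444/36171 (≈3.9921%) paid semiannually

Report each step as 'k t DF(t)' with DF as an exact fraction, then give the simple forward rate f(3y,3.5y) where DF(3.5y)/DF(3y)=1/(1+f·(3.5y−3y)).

1 1/2 2439/2500
2 1 1879/2000
3 3/2 4653/5000
4 2 2249/2500
5 5/2 4459/5000
6 3 2181/2500
7 7/2 8691/10000
8 4 2139/2500
f(3y,3.5y) = ((2181/2500)/(8691/10000) − 1)/(1/2) = 22/2897 ≈ 0.7594%

step 1 [0.5y] swap r/2=61/2439: DF=(1 − 61/2439·(0))/(1+61/2439) = 2439/2500 ≈ 0.975600
step 2 [1y] zero: DF = P = 1879/2000 ≈ 0.939500
step 3 [1.5y] swap r/2=694/28457: DF=(1 − 694/28457·(0.975600+0.939500))/(1+694/28457) = 4653/5000 ≈ 0.930600
step 4 [2y] bond c/2=17/800: DF=(7833501/8000000 − 17/800·(0.975600+0.939500+0.930600))/(1+17/800) = 2249/2500 ≈ 0.899600
step 5 [2.5y] zero: DF = P = 4459/5000 ≈ 0.891800
step 6 [3y] zero: DF = P = 2181/2500 ≈ 0.872400
step 7 [3.5y] zero: DF = P = 8691/10000 ≈ 0.869100
step 8 [4y] swap r/2=722/36171: DF=(1 − 722/36171·(0.975600+0.939500+0.930600+0.899600+0.891800+0.872400+0.869100))/(1+722/36171) = 2139/2500 ≈ 0.855600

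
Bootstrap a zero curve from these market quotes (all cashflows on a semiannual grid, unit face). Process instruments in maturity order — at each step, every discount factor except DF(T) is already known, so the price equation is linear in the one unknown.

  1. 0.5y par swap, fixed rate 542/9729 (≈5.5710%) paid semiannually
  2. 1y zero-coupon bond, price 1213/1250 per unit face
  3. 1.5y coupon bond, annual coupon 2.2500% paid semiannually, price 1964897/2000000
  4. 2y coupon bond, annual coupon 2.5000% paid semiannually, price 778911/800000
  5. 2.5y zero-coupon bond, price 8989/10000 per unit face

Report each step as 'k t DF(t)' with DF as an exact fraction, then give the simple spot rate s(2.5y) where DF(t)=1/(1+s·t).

step 1 [0.5y] swap r/2=271/9729: DF=(1 − 271/9729·(0))/(1+271/9729) = 9729/10000 ≈ 0.972900
step 2 [1y] zero: DF = P = 1213/1250 ≈ 0.970400
step 3 [1.5y] bond c/2=9/800: DF=(1964897/2000000 − 9/800·(0.972900+0.970400))/(1+9/800) = 9499/10000 ≈ 0.949900
step 4 [2y] bond c/2=1/80: DF=(778911/800000 − 1/80·(0.972900+0.970400+0.949900))/(1+1/80) = 9259/10000 ≈ 0.925900
step 5 [2.5y] zero: DF = P = 8989/10000 ≈ 0.898900

1 1/2 9729/10000
2 1 1213/1250
3 3/2 9499/10000
4 2 9259/10000
5 5/2 8989/10000
s(2.5y) = (1/(8989/10000) − 1)/(5/2) = 2022/44945 ≈ 4.4988%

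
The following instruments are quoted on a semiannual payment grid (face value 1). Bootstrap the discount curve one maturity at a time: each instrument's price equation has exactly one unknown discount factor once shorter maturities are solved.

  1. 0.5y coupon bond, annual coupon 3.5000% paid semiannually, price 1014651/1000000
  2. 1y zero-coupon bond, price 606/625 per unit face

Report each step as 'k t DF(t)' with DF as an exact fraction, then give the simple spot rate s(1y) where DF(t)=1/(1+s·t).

step 1 [0.5y] bond c/2=7/400: DF=(1014651/1000000 − 7/400·(0))/(1+7/400) = 2493/2500 ≈ 0.997200
step 2 [1y] zero: DF = P = 606/625 ≈ 0.969600

1 1/2 2493/2500
2 1 606/625
s(1y) = (1/(606/625) − 1)/(1) = 19/606 ≈ 3.1353%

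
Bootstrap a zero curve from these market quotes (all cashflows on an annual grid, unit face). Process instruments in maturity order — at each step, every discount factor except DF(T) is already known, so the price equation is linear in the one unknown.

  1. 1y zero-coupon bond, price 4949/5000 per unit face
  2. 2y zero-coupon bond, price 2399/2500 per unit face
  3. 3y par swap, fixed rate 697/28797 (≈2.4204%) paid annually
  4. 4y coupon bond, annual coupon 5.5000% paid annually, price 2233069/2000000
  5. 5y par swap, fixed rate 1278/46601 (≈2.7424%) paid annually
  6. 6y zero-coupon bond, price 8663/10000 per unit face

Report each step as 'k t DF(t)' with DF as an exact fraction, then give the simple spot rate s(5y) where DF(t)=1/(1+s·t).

1 1 4949/5000
2 2 2399/2500
3 3 9303/10000
4 4 4541/5000
5 5 4361/5000
6 6 8663/10000
s(5y) = (1/(4361/5000) − 1)/(5) = 639/21805 ≈ 2.9305%

step 1 [1y] zero: DF = P = 4949/5000 ≈ 0.989800
step 2 [2y] zero: DF = P = 2399/2500 ≈ 0.959600
step 3 [3y] swap r/1=697/28797: DF=(1 − 697/28797·(0.989800+0.959600))/(1+697/28797) = 9303/10000 ≈ 0.930300
step 4 [4y] bond c/1=11/200: DF=(2233069/2000000 − 11/200·(0.989800+0.959600+0.930300))/(1+11/200) = 4541/5000 ≈ 0.908200
step 5 [5y] swap r/1=1278/46601: DF=(1 − 1278/46601·(0.989800+0.959600+0.930300+0.908200))/(1+1278/46601) = 4361/5000 ≈ 0.872200
step 6 [6y] zero: DF = P = 8663/10000 ≈ 0.866300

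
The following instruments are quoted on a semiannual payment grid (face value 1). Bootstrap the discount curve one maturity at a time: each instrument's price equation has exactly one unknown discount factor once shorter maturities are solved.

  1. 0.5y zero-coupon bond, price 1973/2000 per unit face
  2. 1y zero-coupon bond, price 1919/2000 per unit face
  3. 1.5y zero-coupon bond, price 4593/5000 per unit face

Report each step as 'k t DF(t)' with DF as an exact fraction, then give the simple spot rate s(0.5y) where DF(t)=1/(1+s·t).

1 1/2 1973/2000
2 1 1919/2000
3 3/2 4593/5000
s(0.5y) = (1/(1973/2000) − 1)/(1/2) = 54/1973 ≈ 2.7369%

step 1 [0.5y] zero: DF = P = 1973/2000 ≈ 0.986500
step 2 [1y] zero: DF = P = 1919/2000 ≈ 0.959500
step 3 [1.5y] zero: DF = P = 4593/5000 ≈ 0.918600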